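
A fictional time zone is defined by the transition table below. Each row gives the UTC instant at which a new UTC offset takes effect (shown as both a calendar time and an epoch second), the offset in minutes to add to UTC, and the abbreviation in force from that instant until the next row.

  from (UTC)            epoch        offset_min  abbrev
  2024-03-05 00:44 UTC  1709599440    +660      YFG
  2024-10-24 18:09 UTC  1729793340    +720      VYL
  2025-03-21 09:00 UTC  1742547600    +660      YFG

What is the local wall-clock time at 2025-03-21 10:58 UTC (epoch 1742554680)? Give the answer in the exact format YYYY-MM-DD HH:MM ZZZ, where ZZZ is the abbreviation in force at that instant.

Query: 2025-03-21 10:58 UTC
Rule 3/3 (YFG, +11:00): 2025-03-21 09:00 UTC ≤ query < +∞
10·60 + 58 + 660 = 1318 min
1318 = 0·1440 + 1318; 1318 = 21·60 + 58 → 21:58, same day
→ 2025-03-21 21:58 YFG

2025-03-21 21:58 YFG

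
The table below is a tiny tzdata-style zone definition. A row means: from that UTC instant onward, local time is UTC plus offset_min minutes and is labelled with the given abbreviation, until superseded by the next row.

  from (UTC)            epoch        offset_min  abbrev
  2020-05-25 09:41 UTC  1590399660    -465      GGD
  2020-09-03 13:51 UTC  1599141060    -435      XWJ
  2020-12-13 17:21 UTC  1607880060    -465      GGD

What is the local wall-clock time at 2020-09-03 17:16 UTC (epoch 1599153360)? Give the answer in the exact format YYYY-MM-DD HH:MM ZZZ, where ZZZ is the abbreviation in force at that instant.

Query: 2020-09-03 17:16 UTC
Rule 2/3 (XWJ, -07:15): 2020-09-03 13:51 UTC ≤ query < 2020-12-13 17:21 UTC
17·60 + 16 - 435 = 601 min
601 = 0·1440 + 601; 601 = 10·60 + 1 → 10:01, same day
→ 2020-09-03 10:01 XWJ

2020-09-03 10:01 XWJ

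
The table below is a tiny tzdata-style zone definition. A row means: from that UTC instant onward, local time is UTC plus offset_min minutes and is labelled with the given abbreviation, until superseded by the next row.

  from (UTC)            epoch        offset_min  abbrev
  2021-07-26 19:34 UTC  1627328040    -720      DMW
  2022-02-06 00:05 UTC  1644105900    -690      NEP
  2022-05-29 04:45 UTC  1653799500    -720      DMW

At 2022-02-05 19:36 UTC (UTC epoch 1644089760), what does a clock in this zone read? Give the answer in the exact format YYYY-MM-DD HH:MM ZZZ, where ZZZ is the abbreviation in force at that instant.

2022-02-05 07:36 DMW

Query: 2022-02-05 19:36 UTC
Rule 1/3 (DMW, -12:00): 2021-07-26 19:34 UTC ≤ query < 2022-02-06 00:05 UTC
19·60 + 36 - 720 = 456 min
456 = 0·1440 + 456; 456 = 7·60 + 36 → 07:36, same day
→ 2022-02-05 07:36 DMW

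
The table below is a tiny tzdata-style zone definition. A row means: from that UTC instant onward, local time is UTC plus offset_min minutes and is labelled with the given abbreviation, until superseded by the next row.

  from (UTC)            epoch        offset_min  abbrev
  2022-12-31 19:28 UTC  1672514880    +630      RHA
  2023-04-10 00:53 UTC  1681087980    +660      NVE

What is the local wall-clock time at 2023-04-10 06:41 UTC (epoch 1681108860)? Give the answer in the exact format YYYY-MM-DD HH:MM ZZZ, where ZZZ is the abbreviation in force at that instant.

Query: 2023-04-10 06:41 UTC
Rule 2/2 (NVE, +11:00): 2023-04-10 00:53 UTC ≤ query < +∞
6·60 + 41 + 660 = 1061 min
1061 = 0·1440 + 1061; 1061 = 17·60 + 41 → 17:41, same day
→ 2023-04-10 17:41 NVE

2023-04-10 17:41 NVE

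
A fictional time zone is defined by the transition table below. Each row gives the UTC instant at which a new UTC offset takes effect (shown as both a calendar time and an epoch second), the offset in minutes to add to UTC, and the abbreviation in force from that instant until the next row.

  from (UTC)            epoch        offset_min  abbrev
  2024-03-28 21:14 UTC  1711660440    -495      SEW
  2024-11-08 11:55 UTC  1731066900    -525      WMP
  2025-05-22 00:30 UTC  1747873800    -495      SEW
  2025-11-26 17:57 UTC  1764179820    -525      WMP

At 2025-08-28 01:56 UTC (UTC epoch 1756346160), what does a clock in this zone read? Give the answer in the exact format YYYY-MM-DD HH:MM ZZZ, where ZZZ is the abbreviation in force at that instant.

2025-08-27 17:41 SEW

Query: 2025-08-28 01:56 UTC
Rule 3/4 (SEW, -08:15): 2025-05-22 00:30 UTC ≤ query < 2025-11-26 17:57 UTC
1·60 + 56 - 495 = -379 min
-379 = -1·1440 + 1061; 1061 = 17·60 + 41 → 17:41, 2025-08-28 - 1 day = 2025-08-27
→ 2025-08-27 17:41 SEW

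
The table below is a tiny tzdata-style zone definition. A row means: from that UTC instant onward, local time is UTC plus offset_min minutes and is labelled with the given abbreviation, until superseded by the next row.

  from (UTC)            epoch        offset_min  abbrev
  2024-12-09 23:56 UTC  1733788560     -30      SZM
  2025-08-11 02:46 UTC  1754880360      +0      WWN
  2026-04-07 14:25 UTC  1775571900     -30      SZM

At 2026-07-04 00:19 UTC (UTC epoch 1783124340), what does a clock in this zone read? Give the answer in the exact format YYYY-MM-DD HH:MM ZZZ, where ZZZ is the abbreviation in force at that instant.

Query: 2026-07-04 00:19 UTC
Rule 3/3 (SZM, -00:30): 2026-04-07 14:25 UTC ≤ query < +∞
0·60 + 19 - 30 = -11 min
-11 = -1·1440 + 1429; 1429 = 23·60 + 49 → 23:49, 2026-07-04 - 1 day = 2026-07-03
→ 2026-07-03 23:49 SZM

2026-07-03 23:49 SZM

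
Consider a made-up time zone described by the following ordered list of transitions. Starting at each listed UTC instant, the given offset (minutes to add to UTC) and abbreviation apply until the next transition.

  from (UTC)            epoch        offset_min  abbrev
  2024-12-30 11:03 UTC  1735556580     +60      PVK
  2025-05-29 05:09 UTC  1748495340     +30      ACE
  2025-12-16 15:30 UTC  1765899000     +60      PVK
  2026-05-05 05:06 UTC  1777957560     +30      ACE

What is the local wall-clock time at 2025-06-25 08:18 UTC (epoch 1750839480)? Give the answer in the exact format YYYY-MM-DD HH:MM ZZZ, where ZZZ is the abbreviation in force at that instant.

2025-06-25 08:48 ACE

Query: 2025-06-25 08:18 UTC
Rule 2/4 (ACE, +00:30): 2025-05-29 05:09 UTC ≤ query < 2025-12-16 15:30 UTC
8·60 + 18 + 30 = 528 min
528 = 0·1440 + 528; 528 = 8·60 + 48 → 08:48, same day
→ 2025-06-25 08:48 ACE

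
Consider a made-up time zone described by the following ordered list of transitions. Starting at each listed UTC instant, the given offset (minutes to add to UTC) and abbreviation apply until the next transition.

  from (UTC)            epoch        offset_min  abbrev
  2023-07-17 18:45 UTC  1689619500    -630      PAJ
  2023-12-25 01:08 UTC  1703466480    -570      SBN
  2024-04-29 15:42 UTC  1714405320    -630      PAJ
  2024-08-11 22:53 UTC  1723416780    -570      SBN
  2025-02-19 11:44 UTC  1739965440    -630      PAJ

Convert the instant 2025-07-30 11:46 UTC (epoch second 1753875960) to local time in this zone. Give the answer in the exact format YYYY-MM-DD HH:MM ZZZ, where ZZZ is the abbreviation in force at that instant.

2025-07-30 01:16 PAJ

Query: 2025-07-30 11:46 UTC
Rule 5/5 (PAJ, -10:30): 2025-02-19 11:44 UTC ≤ query < +∞
11·60 + 46 - 630 = 76 min
76 = 0·1440 + 76; 76 = 1·60 + 16 → 01:16, same day
→ 2025-07-30 01:16 PAJ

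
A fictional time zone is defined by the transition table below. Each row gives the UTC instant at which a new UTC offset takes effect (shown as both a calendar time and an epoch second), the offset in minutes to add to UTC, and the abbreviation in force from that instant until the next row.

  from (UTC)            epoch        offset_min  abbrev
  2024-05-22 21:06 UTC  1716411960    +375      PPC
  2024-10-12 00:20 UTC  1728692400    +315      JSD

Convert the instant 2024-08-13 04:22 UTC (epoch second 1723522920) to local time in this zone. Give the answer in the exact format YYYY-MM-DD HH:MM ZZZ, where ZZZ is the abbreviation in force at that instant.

Query: 2024-08-13 04:22 UTC
Rule 1/2 (PPC, +06:15): 2024-05-22 21:06 UTC ≤ query < 2024-10-12 00:20 UTC
4·60 + 22 + 375 = 637 min
637 = 0·1440 + 637; 637 = 10·60 + 37 → 10:37, same day
→ 2024-08-13 10:37 PPC

2024-08-13 10:37 PPC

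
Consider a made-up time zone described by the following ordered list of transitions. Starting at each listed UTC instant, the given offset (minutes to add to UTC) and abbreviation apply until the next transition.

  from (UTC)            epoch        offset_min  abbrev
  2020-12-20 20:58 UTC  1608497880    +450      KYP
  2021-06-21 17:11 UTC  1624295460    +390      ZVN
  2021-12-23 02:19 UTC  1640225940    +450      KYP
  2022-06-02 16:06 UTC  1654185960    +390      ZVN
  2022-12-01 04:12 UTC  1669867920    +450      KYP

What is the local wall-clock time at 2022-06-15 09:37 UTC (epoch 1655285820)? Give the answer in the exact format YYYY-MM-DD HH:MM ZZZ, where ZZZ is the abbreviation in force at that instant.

2022-06-15 16:07 ZVN

Query: 2022-06-15 09:37 UTC
Rule 4/5 (ZVN, +06:30): 2022-06-02 16:06 UTC ≤ query < 2022-12-01 04:12 UTC
9·60 + 37 + 390 = 967 min
967 = 0·1440 + 967; 967 = 16·60 + 7 → 16:07, same day
→ 2022-06-15 16:07 ZVN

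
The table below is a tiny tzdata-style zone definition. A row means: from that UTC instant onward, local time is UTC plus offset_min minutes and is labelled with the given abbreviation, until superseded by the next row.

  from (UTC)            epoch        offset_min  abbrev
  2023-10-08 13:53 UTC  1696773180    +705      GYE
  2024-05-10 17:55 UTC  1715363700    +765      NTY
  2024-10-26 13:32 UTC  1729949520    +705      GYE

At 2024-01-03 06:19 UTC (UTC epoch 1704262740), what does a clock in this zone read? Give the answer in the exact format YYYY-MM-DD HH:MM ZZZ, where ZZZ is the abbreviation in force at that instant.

Query: 2024-01-03 06:19 UTC
Rule 1/3 (GYE, +11:45): 2023-10-08 13:53 UTC ≤ query < 2024-05-10 17:55 UTC
6·60 + 19 + 705 = 1084 min
1084 = 0·1440 + 1084; 1084 = 18·60 + 4 → 18:04, same day
→ 2024-01-03 18:04 GYE

2024-01-03 18:04 GYE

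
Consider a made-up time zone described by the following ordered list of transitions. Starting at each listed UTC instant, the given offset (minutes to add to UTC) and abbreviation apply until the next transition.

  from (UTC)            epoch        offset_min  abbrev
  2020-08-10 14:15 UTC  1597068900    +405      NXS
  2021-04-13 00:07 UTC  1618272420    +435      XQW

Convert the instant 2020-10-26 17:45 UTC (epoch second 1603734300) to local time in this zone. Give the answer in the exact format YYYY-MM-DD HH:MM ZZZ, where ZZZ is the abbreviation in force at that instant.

2020-10-27 00:30 NXS

Query: 2020-10-26 17:45 UTC
Rule 1/2 (NXS, +06:45): 2020-08-10 14:15 UTC ≤ query < 2021-04-13 00:07 UTC
17·60 + 45 + 405 = 1470 min
1470 = 1·1440 + 30; 30 = 0·60 + 30 → 00:30, 2020-10-26 + 1 day = 2020-10-27
→ 2020-10-27 00:30 NXS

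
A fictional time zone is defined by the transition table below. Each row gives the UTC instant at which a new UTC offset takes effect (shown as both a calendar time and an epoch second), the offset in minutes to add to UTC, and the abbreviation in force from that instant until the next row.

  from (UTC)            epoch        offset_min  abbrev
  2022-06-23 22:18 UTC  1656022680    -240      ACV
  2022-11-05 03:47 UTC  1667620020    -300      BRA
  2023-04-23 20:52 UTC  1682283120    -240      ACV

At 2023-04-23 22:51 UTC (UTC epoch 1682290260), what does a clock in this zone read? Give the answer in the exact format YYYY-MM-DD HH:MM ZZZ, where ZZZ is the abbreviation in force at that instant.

2023-04-23 18:51 ACV

Query: 2023-04-23 22:51 UTC
Rule 3/3 (ACV, -04:00): 2023-04-23 20:52 UTC ≤ query < +∞
22·60 + 51 - 240 = 1131 min
1131 = 0·1440 + 1131; 1131 = 18·60 + 51 → 18:51, same day
→ 2023-04-23 18:51 ACV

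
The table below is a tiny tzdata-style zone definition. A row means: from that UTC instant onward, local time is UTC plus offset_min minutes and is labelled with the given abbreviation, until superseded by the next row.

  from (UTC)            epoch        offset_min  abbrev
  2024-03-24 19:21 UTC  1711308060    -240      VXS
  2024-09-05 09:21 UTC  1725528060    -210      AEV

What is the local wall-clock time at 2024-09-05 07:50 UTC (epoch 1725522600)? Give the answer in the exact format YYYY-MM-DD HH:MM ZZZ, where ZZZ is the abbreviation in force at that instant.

Query: 2024-09-05 07:50 UTC
Rule 1/2 (VXS, -04:00): 2024-03-24 19:21 UTC ≤ query < 2024-09-05 09:21 UTC
7·60 + 50 - 240 = 230 min
230 = 0·1440 + 230; 230 = 3·60 + 50 → 03:50, same day
→ 2024-09-05 03:50 VXS

2024-09-05 03:50 VXS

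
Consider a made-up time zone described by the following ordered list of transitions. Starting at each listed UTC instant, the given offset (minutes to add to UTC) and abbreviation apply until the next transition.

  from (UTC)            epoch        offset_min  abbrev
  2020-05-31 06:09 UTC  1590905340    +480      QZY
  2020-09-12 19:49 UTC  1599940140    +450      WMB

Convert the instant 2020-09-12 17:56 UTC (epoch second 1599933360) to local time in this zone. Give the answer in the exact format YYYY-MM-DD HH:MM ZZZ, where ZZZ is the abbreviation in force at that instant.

Query: 2020-09-12 17:56 UTC
Rule 1/2 (QZY, +08:00): 2020-05-31 06:09 UTC ≤ query < 2020-09-12 19:49 UTC
17·60 + 56 + 480 = 1556 min
1556 = 1·1440 + 116; 116 = 1·60 + 56 → 01:56, 2020-09-12 + 1 day = 2020-09-13
→ 2020-09-13 01:56 QZY

2020-09-13 01:56 QZY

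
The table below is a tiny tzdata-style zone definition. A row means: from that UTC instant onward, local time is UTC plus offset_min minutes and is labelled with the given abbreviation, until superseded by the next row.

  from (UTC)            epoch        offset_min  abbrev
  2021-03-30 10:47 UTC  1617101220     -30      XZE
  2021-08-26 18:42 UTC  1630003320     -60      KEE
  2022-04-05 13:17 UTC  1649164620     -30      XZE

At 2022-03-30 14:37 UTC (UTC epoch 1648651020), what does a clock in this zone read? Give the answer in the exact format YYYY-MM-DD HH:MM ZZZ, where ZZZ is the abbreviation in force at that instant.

2022-03-30 13:37 KEE

Query: 2022-03-30 14:37 UTC
Rule 2/3 (KEE, -01:00): 2021-08-26 18:42 UTC ≤ query < 2022-04-05 13:17 UTC
14·60 + 37 - 60 = 817 min
817 = 0·1440 + 817; 817 = 13·60 + 37 → 13:37, same day
→ 2022-03-30 13:37 KEE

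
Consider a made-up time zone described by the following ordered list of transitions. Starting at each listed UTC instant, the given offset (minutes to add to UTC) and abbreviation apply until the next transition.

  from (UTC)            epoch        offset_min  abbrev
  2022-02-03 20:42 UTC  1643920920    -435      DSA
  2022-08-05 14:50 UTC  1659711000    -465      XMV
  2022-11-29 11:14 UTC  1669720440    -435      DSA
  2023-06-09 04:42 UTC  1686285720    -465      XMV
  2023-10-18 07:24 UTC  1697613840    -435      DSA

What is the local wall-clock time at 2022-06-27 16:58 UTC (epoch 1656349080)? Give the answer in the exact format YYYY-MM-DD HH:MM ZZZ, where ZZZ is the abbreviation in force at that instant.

Query: 2022-06-27 16:58 UTC
Rule 1/5 (DSA, -07:15): 2022-02-03 20:42 UTC ≤ query < 2022-08-05 14:50 UTC
16·60 + 58 - 435 = 583 min
583 = 0·1440 + 583; 583 = 9·60 + 43 → 09:43, same day
→ 2022-06-27 09:43 DSA

2022-06-27 09:43 DSA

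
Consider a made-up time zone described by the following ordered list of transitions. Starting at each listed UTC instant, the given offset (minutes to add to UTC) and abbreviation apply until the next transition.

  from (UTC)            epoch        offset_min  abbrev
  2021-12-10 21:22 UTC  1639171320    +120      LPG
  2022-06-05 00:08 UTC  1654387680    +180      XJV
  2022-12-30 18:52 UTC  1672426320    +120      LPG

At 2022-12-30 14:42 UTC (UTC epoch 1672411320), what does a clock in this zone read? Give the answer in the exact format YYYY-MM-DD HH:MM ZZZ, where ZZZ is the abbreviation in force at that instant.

Query: 2022-12-30 14:42 UTC
Rule 2/3 (XJV, +03:00): 2022-06-05 00:08 UTC ≤ query < 2022-12-30 18:52 UTC
14·60 + 42 + 180 = 1062 min
1062 = 0·1440 + 1062; 1062 = 17·60 + 42 → 17:42, same day
→ 2022-12-30 17:42 XJV

2022-12-30 17:42 XJV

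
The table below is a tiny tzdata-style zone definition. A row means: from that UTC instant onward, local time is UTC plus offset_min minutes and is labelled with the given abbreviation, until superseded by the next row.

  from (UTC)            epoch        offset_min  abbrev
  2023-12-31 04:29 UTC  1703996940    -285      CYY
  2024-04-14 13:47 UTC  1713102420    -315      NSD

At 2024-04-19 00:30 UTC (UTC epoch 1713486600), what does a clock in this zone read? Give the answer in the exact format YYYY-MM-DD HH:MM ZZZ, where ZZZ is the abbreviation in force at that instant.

Query: 2024-04-19 00:30 UTC
Rule 2/2 (NSD, -05:15): 2024-04-14 13:47 UTC ≤ query < +∞
0·60 + 30 - 315 = -285 min
-285 = -1·1440 + 1155; 1155 = 19·60 + 15 → 19:15, 2024-04-19 - 1 day = 2024-04-18
→ 2024-04-18 19:15 NSD

2024-04-18 19:15 NSD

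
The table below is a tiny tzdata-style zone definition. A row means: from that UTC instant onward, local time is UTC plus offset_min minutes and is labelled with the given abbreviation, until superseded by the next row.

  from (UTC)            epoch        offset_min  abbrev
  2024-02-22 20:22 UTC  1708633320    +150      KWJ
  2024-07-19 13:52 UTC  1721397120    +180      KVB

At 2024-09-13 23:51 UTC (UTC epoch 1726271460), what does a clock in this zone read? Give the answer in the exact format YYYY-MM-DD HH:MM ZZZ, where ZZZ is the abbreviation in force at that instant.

Query: 2024-09-13 23:51 UTC
Rule 2/2 (KVB, +03:00): 2024-07-19 13:52 UTC ≤ query < +∞
23·60 + 51 + 180 = 1611 min
1611 = 1·1440 + 171; 171 = 2·60 + 51 → 02:51, 2024-09-13 + 1 day = 2024-09-14
→ 2024-09-14 02:51 KVB

2024-09-14 02:51 KVB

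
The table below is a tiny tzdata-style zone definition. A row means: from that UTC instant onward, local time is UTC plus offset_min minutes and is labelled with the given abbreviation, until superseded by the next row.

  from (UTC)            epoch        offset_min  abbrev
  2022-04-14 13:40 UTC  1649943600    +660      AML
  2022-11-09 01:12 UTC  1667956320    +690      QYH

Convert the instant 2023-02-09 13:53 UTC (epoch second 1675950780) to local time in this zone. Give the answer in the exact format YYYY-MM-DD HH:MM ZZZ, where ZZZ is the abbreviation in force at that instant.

Query: 2023-02-09 13:53 UTC
Rule 2/2 (QYH, +11:30): 2022-11-09 01:12 UTC ≤ query < +∞
13·60 + 53 + 690 = 1523 min
1523 = 1·1440 + 83; 83 = 1·60 + 23 → 01:23, 2023-02-09 + 1 day = 2023-02-10
→ 2023-02-10 01:23 QYH

2023-02-10 01:23 QYH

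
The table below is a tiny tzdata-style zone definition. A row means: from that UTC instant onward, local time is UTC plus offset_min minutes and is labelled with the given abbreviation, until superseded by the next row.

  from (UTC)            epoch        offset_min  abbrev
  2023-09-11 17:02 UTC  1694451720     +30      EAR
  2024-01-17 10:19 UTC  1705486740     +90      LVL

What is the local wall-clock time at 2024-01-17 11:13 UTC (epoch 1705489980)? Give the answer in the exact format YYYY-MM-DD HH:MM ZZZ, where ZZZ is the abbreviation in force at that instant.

Query: 2024-01-17 11:13 UTC
Rule 2/2 (LVL, +01:30): 2024-01-17 10:19 UTC ≤ query < +∞
11·60 + 13 + 90 = 763 min
763 = 0·1440 + 763; 763 = 12·60 + 43 → 12:43, same day
→ 2024-01-17 12:43 LVL

2024-01-17 12:43 LVL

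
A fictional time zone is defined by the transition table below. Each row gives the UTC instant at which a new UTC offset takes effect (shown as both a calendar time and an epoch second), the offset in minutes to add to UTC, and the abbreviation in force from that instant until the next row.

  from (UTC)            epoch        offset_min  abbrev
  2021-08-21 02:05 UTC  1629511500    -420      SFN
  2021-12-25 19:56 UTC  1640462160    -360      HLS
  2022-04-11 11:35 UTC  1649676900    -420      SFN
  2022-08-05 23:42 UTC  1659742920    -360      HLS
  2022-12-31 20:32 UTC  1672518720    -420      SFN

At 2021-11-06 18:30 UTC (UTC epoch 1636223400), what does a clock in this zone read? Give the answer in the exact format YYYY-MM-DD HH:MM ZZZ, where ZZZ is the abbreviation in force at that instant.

Query: 2021-11-06 18:30 UTC
Rule 1/5 (SFN, -07:00): 2021-08-21 02:05 UTC ≤ query < 2021-12-25 19:56 UTC
18·60 + 30 - 420 = 690 min
690 = 0·1440 + 690; 690 = 11·60 + 30 → 11:30, same day
→ 2021-11-06 11:30 SFN

2021-11-06 11:30 SFN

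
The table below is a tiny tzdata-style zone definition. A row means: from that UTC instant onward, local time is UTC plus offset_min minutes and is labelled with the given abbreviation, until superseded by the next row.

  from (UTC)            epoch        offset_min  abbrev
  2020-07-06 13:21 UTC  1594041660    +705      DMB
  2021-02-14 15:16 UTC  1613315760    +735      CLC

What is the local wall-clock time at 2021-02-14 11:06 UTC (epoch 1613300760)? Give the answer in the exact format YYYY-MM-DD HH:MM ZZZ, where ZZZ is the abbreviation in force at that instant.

2021-02-14 22:51 DMB

Query: 2021-02-14 11:06 UTC
Rule 1/2 (DMB, +11:45): 2020-07-06 13:21 UTC ≤ query < 2021-02-14 15:16 UTC
11·60 + 6 + 705 = 1371 min
1371 = 0·1440 + 1371; 1371 = 22·60 + 51 → 22:51, same day
→ 2021-02-14 22:51 DMB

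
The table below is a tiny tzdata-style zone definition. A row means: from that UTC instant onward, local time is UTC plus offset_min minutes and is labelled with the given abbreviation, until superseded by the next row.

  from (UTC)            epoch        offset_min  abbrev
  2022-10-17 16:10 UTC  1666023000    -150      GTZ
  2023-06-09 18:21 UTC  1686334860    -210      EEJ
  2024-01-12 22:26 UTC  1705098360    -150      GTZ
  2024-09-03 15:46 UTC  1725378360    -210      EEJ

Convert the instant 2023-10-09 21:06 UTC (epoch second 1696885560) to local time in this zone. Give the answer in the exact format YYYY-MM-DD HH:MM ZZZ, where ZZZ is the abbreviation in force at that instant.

2023-10-09 17:36 EEJ

Query: 2023-10-09 21:06 UTC
Rule 2/4 (EEJ, -03:30): 2023-06-09 18:21 UTC ≤ query < 2024-01-12 22:26 UTC
21·60 + 6 - 210 = 1056 min
1056 = 0·1440 + 1056; 1056 = 17·60 + 36 → 17:36, same day
→ 2023-10-09 17:36 EEJ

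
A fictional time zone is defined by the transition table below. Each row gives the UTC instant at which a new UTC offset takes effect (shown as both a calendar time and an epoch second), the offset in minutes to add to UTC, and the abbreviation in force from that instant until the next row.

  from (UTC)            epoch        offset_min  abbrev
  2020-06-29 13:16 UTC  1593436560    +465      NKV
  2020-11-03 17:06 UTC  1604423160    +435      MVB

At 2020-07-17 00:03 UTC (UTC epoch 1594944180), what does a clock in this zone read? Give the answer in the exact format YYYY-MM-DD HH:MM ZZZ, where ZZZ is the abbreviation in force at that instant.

2020-07-17 07:48 NKV

Query: 2020-07-17 00:03 UTC
Rule 1/2 (NKV, +07:45): 2020-06-29 13:16 UTC ≤ query < 2020-11-03 17:06 UTC
0·60 + 3 + 465 = 468 min
468 = 0·1440 + 468; 468 = 7·60 + 48 → 07:48, same day
→ 2020-07-17 07:48 NKV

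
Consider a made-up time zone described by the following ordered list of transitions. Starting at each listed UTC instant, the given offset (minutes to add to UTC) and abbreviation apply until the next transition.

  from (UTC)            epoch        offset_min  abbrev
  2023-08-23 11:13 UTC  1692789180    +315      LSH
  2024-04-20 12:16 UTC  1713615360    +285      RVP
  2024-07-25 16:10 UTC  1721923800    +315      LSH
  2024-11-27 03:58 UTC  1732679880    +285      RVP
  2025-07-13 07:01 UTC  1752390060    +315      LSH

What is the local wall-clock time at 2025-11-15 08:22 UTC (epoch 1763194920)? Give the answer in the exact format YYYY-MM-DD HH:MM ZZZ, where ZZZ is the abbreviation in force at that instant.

2025-11-15 13:37 LSH

Query: 2025-11-15 08:22 UTC
Rule 5/5 (LSH, +05:15): 2025-07-13 07:01 UTC ≤ query < +∞
8·60 + 22 + 315 = 817 min
817 = 0·1440 + 817; 817 = 13·60 + 37 → 13:37, same day
→ 2025-11-15 13:37 LSH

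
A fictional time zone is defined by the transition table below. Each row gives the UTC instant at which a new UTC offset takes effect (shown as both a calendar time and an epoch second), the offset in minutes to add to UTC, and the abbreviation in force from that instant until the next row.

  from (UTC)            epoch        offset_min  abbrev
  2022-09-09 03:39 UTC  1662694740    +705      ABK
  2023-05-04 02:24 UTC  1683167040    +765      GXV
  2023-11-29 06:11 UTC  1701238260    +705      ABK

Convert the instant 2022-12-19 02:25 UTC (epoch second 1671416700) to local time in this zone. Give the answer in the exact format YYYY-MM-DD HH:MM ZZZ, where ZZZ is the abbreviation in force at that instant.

Query: 2022-12-19 02:25 UTC
Rule 1/3 (ABK, +11:45): 2022-09-09 03:39 UTC ≤ query < 2023-05-04 02:24 UTC
2·60 + 25 + 705 = 850 min
850 = 0·1440 + 850; 850 = 14·60 + 10 → 14:10, same day
→ 2022-12-19 14:10 ABK

2022-12-19 14:10 ABK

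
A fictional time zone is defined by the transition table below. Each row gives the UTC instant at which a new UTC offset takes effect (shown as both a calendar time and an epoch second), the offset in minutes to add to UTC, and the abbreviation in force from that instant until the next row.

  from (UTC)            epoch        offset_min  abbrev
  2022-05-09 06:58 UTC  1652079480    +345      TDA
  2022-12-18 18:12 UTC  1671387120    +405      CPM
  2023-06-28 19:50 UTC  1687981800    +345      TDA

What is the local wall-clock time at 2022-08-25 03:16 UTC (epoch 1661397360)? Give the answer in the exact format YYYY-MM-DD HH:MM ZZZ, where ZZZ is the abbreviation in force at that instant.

2022-08-25 09:01 TDA

Query: 2022-08-25 03:16 UTC
Rule 1/3 (TDA, +05:45): 2022-05-09 06:58 UTC ≤ query < 2022-12-18 18:12 UTC
3·60 + 16 + 345 = 541 min
541 = 0·1440 + 541; 541 = 9·60 + 1 → 09:01, same day
→ 2022-08-25 09:01 TDA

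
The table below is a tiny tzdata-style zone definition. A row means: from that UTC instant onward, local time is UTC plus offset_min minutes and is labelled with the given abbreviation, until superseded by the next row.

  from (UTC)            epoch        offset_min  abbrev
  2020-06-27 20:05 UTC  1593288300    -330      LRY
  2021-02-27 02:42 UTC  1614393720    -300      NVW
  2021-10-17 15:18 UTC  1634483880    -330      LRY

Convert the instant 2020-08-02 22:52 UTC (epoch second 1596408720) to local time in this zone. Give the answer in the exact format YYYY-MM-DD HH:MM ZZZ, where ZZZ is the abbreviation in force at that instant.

2020-08-02 17:22 LRY

Query: 2020-08-02 22:52 UTC
Rule 1/3 (LRY, -05:30): 2020-06-27 20:05 UTC ≤ query < 2021-02-27 02:42 UTC
22·60 + 52 - 330 = 1042 min
1042 = 0·1440 + 1042; 1042 = 17·60 + 22 → 17:22, same day
→ 2020-08-02 17:22 LRY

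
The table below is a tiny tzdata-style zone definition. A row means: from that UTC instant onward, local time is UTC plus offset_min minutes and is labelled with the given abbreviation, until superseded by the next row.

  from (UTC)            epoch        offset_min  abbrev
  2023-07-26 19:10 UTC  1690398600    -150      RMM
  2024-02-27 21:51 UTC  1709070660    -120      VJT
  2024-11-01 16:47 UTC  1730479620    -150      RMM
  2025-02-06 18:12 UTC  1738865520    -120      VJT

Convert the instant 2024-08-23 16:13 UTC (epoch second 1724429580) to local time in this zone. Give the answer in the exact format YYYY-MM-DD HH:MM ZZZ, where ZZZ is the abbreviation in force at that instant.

2024-08-23 14:13 VJT

Query: 2024-08-23 16:13 UTC
Rule 2/4 (VJT, -02:00): 2024-02-27 21:51 UTC ≤ query < 2024-11-01 16:47 UTC
16·60 + 13 - 120 = 853 min
853 = 0·1440 + 853; 853 = 14·60 + 13 → 14:13, same day
→ 2024-08-23 14:13 VJT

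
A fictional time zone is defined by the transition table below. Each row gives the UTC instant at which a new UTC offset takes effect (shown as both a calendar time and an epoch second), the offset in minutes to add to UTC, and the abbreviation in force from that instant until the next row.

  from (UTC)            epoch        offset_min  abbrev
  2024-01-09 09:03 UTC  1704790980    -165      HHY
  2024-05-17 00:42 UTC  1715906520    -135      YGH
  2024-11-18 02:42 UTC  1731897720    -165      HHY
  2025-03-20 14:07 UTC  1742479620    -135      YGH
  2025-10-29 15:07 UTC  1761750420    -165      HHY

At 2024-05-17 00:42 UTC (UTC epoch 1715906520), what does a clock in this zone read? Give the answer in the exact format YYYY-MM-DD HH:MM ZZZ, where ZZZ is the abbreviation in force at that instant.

Query: 2024-05-17 00:42 UTC
Rule 2/5 (YGH, -02:15): 2024-05-17 00:42 UTC ≤ query < 2024-11-18 02:42 UTC
0·60 + 42 - 135 = -93 min
-93 = -1·1440 + 1347; 1347 = 22·60 + 27 → 22:27, 2024-05-17 - 1 day = 2024-05-16
→ 2024-05-16 22:27 YGH

2024-05-16 22:27 YGH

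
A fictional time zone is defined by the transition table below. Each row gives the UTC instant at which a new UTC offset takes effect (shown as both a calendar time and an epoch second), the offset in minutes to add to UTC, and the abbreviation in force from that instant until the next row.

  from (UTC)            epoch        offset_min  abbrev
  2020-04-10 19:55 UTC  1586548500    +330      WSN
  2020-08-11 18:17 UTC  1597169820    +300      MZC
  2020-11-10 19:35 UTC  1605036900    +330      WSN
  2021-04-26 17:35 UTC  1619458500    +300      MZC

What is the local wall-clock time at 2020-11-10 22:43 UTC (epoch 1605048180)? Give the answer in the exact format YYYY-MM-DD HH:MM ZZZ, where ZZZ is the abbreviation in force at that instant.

2020-11-11 04:13 WSN

Query: 2020-11-10 22:43 UTC
Rule 3/4 (WSN, +05:30): 2020-11-10 19:35 UTC ≤ query < 2021-04-26 17:35 UTC
22·60 + 43 + 330 = 1693 min
1693 = 1·1440 + 253; 253 = 4·60 + 13 → 04:13, 2020-11-10 + 1 day = 2020-11-11
→ 2020-11-11 04:13 WSN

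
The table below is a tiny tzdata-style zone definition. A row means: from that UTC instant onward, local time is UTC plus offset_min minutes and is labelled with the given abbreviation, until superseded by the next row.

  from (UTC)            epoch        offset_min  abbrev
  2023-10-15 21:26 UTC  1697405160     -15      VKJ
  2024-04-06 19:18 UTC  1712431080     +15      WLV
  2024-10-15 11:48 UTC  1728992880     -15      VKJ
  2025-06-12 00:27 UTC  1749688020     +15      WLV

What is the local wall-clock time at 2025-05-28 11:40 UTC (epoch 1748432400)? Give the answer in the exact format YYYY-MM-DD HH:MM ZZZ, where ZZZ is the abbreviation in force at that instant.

2025-05-28 11:25 VKJ

Query: 2025-05-28 11:40 UTC
Rule 3/4 (VKJ, -00:15): 2024-10-15 11:48 UTC ≤ query < 2025-06-12 00:27 UTC
11·60 + 40 - 15 = 685 min
685 = 0·1440 + 685; 685 = 11·60 + 25 → 11:25, same day
→ 2025-05-28 11:25 VKJ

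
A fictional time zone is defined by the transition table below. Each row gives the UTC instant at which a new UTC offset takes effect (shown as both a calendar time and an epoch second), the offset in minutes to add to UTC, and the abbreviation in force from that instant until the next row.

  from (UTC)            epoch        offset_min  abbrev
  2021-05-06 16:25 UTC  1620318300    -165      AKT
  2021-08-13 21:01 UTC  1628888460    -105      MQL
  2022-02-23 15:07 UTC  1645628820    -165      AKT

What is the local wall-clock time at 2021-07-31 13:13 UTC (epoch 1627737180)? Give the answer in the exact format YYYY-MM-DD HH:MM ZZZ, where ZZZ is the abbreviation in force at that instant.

2021-07-31 10:28 AKT

Query: 2021-07-31 13:13 UTC
Rule 1/3 (AKT, -02:45): 2021-05-06 16:25 UTC ≤ query < 2021-08-13 21:01 UTC
13·60 + 13 - 165 = 628 min
628 = 0·1440 + 628; 628 = 10·60 + 28 → 10:28, same day
→ 2021-07-31 10:28 AKT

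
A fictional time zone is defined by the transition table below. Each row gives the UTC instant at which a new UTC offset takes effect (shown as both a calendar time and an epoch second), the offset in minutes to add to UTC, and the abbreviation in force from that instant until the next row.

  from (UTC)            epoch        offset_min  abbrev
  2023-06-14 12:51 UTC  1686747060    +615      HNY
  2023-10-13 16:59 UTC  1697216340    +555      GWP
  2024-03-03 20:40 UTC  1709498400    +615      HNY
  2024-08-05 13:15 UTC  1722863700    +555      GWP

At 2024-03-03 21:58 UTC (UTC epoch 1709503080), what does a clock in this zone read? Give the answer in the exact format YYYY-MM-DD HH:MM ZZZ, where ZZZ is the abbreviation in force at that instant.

2024-03-04 08:13 HNY

Query: 2024-03-03 21:58 UTC
Rule 3/4 (HNY, +10:15): 2024-03-03 20:40 UTC ≤ query < 2024-08-05 13:15 UTC
21·60 + 58 + 615 = 1933 min
1933 = 1·1440 + 493; 493 = 8·60 + 13 → 08:13, 2024-03-03 + 1 day = 2024-03-04
→ 2024-03-04 08:13 HNY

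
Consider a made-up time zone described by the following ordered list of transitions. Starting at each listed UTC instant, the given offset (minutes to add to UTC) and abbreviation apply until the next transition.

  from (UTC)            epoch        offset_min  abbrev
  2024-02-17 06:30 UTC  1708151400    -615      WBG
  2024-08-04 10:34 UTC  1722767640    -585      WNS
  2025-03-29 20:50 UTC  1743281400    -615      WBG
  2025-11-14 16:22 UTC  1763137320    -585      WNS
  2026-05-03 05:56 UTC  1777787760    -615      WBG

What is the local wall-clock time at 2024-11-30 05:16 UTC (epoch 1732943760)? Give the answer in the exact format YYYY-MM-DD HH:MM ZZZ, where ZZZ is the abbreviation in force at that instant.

Query: 2024-11-30 05:16 UTC
Rule 2/5 (WNS, -09:45): 2024-08-04 10:34 UTC ≤ query < 2025-03-29 20:50 UTC
5·60 + 16 - 585 = -269 min
-269 = -1·1440 + 1171; 1171 = 19·60 + 31 → 19:31, 2024-11-30 - 1 day = 2024-11-29
→ 2024-11-29 19:31 WNS

2024-11-29 19:31 WNS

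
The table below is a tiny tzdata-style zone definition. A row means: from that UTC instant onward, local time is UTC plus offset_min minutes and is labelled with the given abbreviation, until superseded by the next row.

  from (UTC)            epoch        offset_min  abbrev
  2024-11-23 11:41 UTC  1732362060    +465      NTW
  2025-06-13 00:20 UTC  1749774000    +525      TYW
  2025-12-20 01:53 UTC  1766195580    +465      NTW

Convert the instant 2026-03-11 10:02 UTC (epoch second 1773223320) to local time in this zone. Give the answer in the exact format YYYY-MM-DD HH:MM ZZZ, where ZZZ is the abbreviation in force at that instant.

2026-03-11 17:47 NTW

Query: 2026-03-11 10:02 UTC
Rule 3/3 (NTW, +07:45): 2025-12-20 01:53 UTC ≤ query < +∞
10·60 + 2 + 465 = 1067 min
1067 = 0·1440 + 1067; 1067 = 17·60 + 47 → 17:47, same day
→ 2026-03-11 17:47 NTW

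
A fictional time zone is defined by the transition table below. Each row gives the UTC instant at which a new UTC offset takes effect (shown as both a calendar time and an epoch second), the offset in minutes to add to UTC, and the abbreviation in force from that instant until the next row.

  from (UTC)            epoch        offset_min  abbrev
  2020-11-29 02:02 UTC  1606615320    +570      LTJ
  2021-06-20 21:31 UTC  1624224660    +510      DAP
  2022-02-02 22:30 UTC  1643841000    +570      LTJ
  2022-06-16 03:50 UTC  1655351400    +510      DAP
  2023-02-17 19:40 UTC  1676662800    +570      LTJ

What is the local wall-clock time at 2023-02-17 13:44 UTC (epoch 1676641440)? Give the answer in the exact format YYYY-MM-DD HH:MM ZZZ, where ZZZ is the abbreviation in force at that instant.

2023-02-17 22:14 DAP

Query: 2023-02-17 13:44 UTC
Rule 4/5 (DAP, +08:30): 2022-06-16 03:50 UTC ≤ query < 2023-02-17 19:40 UTC
13·60 + 44 + 510 = 1334 min
1334 = 0·1440 + 1334; 1334 = 22·60 + 14 → 22:14, same day
→ 2023-02-17 22:14 DAP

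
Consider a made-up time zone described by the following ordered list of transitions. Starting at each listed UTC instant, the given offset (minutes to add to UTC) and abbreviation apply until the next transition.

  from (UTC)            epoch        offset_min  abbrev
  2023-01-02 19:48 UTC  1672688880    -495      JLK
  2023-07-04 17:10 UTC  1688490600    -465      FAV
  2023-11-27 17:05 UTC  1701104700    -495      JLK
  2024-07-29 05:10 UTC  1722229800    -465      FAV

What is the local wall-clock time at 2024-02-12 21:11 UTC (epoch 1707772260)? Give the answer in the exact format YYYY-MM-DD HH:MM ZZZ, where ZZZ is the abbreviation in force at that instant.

Query: 2024-02-12 21:11 UTC
Rule 3/4 (JLK, -08:15): 2023-11-27 17:05 UTC ≤ query < 2024-07-29 05:10 UTC
21·60 + 11 - 495 = 776 min
776 = 0·1440 + 776; 776 = 12·60 + 56 → 12:56, same day
→ 2024-02-12 12:56 JLK

2024-02-12 12:56 JLK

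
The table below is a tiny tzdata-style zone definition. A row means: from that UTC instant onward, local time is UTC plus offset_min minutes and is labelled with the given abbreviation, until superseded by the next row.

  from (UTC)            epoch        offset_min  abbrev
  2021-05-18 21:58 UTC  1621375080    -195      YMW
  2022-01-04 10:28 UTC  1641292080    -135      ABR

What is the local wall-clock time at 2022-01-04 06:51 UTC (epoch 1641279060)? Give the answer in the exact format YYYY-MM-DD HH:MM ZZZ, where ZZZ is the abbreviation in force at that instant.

2022-01-04 03:36 YMW

Query: 2022-01-04 06:51 UTC
Rule 1/2 (YMW, -03:15): 2021-05-18 21:58 UTC ≤ query < 2022-01-04 10:28 UTC
6·60 + 51 - 195 = 216 min
216 = 0·1440 + 216; 216 = 3·60 + 36 → 03:36, same day
→ 2022-01-04 03:36 YMW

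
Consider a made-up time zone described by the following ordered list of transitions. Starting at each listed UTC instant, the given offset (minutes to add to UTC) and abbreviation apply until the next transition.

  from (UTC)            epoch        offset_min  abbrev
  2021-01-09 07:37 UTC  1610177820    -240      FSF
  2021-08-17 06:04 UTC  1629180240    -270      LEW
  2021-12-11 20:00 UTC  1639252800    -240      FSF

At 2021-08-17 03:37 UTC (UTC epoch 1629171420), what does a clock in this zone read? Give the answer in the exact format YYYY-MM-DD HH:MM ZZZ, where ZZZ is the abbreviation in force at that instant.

Query: 2021-08-17 03:37 UTC
Rule 1/3 (FSF, -04:00): 2021-01-09 07:37 UTC ≤ query < 2021-08-17 06:04 UTC
3·60 + 37 - 240 = -23 min
-23 = -1·1440 + 1417; 1417 = 23·60 + 37 → 23:37, 2021-08-17 - 1 day = 2021-08-16
→ 2021-08-16 23:37 FSF

2021-08-16 23:37 FSF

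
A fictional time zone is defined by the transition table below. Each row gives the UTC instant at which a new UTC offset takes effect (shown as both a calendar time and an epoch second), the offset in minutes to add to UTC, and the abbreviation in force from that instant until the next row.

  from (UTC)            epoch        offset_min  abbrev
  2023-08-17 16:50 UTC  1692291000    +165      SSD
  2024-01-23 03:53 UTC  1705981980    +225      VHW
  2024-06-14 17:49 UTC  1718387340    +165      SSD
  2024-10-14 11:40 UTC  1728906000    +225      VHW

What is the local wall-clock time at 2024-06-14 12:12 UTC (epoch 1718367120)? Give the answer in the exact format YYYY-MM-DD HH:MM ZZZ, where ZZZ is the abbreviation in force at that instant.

Query: 2024-06-14 12:12 UTC
Rule 2/4 (VHW, +03:45): 2024-01-23 03:53 UTC ≤ query < 2024-06-14 17:49 UTC
12·60 + 12 + 225 = 957 min
957 = 0·1440 + 957; 957 = 15·60 + 57 → 15:57, same day
→ 2024-06-14 15:57 VHW

2024-06-14 15:57 VHW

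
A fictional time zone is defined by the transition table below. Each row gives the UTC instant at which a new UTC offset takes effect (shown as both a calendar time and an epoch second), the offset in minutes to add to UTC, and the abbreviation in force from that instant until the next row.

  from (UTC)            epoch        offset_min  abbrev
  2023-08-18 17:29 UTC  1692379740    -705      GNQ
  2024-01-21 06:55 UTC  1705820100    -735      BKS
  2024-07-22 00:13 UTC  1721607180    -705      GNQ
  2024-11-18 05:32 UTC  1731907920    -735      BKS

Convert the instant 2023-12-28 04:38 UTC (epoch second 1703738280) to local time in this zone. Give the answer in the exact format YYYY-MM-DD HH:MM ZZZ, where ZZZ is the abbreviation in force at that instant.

2023-12-27 16:53 GNQ

Query: 2023-12-28 04:38 UTC
Rule 1/4 (GNQ, -11:45): 2023-08-18 17:29 UTC ≤ query < 2024-01-21 06:55 UTC
4·60 + 38 - 705 = -427 min
-427 = -1·1440 + 1013; 1013 = 16·60 + 53 → 16:53, 2023-12-28 - 1 day = 2023-12-27
→ 2023-12-27 16:53 GNQ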